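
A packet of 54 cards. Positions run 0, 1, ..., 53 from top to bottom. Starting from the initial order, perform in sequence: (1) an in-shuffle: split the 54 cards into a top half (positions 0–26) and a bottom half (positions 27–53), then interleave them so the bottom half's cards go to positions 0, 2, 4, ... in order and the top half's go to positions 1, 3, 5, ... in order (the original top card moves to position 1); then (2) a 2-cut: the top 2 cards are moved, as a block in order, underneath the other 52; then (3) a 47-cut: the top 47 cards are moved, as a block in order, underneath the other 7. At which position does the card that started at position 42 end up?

Track the card from position 42 forward through each operation:
  after op 1 (in-shuffle): 42 → 30
  after op 2 (cut 2): 30 → 28
  after op 3 (cut 47): 28 → 35

35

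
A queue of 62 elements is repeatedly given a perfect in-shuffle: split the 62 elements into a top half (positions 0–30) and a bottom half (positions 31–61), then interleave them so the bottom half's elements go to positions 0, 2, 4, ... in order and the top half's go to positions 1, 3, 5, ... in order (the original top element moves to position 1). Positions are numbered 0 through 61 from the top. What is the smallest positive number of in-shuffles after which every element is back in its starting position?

The in-shuffle permutes the 62 positions with cycle lengths [2, 3, 3, 6, 6, 6, 6, 6, 6, 6, 6, 6].
Every element is home exactly when every cycle has completed a whole number of laps, i.e. after lcm(2, 3, 6) = 6 in-shuffles.

6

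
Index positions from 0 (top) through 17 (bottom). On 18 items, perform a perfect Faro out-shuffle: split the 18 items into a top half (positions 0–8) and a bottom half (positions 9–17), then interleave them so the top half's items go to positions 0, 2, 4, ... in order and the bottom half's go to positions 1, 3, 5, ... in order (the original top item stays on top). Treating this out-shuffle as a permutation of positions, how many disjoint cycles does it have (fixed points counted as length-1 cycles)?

Trace each unvisited position around until it returns:
(0) (1 2 4 8 16 15 13 9) (3 6 12 7 14 11 5 10) (17)
4 cycles in total.

4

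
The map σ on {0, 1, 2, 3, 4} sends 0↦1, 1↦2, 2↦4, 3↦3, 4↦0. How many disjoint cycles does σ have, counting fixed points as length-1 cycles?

Cycle decomposition: (0 1 2 4) (3).
2 cycles.

2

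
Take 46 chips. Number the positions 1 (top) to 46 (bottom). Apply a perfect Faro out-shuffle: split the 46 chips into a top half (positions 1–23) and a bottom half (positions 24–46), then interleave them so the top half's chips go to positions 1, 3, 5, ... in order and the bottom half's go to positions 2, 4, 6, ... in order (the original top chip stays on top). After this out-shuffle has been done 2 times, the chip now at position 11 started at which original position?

Work backwards from position 11, undoing one out-shuffle at a time:
11 ← 6 ← 26
So the chip now at position 11 started at position 26.

26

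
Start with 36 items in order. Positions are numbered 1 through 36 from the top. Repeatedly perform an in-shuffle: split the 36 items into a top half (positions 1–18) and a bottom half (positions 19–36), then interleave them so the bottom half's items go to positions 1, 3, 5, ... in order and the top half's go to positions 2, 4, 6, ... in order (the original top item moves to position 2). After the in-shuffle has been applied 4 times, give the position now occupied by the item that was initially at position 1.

16

Track the item's position through each in-shuffle:
1 → 2 → 4 → 8 → 16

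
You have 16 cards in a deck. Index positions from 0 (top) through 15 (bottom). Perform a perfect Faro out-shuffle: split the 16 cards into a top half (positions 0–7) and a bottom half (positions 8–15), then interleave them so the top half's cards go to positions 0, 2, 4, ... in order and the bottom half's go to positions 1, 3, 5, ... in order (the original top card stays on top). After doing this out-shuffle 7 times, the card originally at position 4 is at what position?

2

Track the card's position through each out-shuffle:
4 → 8 → 1 → 2 → 4 → 8 → 1 → 2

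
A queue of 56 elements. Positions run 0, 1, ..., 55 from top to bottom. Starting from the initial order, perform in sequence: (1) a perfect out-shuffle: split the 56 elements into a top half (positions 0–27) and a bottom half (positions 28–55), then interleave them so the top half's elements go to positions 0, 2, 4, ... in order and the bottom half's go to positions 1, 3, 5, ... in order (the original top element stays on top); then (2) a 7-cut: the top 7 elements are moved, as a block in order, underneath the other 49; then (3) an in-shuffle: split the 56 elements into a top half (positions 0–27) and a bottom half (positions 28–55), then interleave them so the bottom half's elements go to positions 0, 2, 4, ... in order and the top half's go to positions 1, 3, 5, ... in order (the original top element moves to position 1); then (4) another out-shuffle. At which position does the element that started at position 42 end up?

Track the element from position 42 forward through each operation:
  after op 1 (out-shuffle): 42 → 29
  after op 2 (cut 7): 29 → 22
  after op 3 (in-shuffle): 22 → 45
  after op 4 (out-shuffle): 45 → 35

35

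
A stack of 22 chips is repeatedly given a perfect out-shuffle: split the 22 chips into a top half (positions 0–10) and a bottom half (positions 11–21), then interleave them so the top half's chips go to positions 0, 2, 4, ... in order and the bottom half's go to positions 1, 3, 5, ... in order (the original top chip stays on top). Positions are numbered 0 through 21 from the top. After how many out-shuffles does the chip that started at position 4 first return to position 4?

6

Follow position 4 under repeated out-shuffles:
4 → 8 → 16 → 11 → 1 → 2 → 4
It first returns after 6 out-shuffles.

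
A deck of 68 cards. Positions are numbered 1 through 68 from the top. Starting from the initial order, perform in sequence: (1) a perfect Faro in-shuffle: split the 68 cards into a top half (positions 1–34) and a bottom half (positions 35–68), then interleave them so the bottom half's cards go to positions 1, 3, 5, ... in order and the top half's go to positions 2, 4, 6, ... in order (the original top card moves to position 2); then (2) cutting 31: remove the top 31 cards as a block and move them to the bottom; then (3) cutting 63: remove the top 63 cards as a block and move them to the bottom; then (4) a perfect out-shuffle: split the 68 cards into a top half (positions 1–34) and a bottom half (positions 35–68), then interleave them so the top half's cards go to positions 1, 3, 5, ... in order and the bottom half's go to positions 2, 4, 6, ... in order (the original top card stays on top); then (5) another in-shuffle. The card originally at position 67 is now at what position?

20

Track the card from position 67 forward through each operation:
  after op 1 (in-shuffle): 67 → 65
  after op 2 (cut 31): 65 → 34
  after op 3 (cut 63): 34 → 39
  after op 4 (out-shuffle): 39 → 10
  after op 5 (in-shuffle): 10 → 20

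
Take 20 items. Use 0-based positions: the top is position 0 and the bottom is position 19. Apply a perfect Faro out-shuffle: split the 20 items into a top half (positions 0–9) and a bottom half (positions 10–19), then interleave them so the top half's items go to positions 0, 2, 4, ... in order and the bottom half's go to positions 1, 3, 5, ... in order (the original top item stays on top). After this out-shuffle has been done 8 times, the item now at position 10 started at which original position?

18

Work backwards from position 10, undoing one out-shuffle at a time:
10 ← 5 ← 12 ← 6 ← 3 ← 11 ← 15 ← 17 ← 18
So the item now at position 10 started at position 18.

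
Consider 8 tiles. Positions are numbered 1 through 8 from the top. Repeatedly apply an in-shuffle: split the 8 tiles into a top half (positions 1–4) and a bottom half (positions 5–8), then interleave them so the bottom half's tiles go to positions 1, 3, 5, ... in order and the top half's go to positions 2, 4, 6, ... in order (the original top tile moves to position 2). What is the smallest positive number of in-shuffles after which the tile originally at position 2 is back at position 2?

6

Follow position 2 under repeated in-shuffles:
2 → 4 → 8 → 7 → 5 → 1 → 2
It first returns after 6 in-shuffles.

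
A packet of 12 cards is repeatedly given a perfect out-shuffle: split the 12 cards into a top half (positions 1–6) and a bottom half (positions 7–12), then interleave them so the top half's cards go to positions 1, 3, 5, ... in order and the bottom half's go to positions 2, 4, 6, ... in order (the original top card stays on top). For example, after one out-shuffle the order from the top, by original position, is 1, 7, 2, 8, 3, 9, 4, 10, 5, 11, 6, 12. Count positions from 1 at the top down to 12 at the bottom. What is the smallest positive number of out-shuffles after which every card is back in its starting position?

10

The out-shuffle permutes the 12 positions with cycle lengths [1, 1, 10].
Every card is home exactly when every cycle has completed a whole number of laps, i.e. after lcm(1, 10) = 10 out-shuffles.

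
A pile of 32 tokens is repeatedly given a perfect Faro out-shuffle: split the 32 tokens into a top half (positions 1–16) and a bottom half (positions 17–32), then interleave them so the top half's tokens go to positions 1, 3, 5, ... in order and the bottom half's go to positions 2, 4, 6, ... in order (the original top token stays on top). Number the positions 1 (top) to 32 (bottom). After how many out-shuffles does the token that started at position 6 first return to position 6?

Follow position 6 under repeated out-shuffles:
6 → 11 → 21 → 10 → 19 → 6
It first returns after 5 out-shuffles.

5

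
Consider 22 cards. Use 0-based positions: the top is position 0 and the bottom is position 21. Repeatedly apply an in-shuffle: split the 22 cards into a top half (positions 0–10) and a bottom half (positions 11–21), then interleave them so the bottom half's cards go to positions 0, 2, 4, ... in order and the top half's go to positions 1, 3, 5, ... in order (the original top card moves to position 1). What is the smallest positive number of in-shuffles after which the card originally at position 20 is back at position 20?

11

Follow position 20 under repeated in-shuffles:
20 → 18 → 14 → 6 → 13 → 4 → 9 → 19 → 16 → 10 → 21 → 20
It first returns after 11 in-shuffles.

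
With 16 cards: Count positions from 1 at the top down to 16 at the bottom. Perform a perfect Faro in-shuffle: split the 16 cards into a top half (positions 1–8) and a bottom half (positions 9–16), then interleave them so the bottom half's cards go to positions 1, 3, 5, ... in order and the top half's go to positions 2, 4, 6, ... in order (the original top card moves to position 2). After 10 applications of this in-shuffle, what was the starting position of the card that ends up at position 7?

6

Work backwards from position 7, undoing one in-shuffle at a time:
7 ← 12 ← 6 ← 3 ← 10 ← 5 ← 11 ← 14 ← 7 ← 12 ← 6
So the card now at position 7 started at position 6.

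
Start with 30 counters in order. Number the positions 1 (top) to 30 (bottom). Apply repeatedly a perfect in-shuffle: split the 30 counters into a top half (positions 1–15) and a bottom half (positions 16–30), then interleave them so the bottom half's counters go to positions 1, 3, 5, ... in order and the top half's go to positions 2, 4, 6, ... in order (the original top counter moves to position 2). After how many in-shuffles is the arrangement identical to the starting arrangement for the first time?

The in-shuffle permutes the 30 positions with cycle lengths [5, 5, 5, 5, 5, 5].
Every counter is home exactly when every cycle has completed a whole number of laps, i.e. after lcm(5) = 5 in-shuffles.

5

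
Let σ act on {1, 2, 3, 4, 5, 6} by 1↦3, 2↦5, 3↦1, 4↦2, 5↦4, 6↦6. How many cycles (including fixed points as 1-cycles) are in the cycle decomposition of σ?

Cycle decomposition: (1 3) (2 5 4) (6).
3 cycles.

3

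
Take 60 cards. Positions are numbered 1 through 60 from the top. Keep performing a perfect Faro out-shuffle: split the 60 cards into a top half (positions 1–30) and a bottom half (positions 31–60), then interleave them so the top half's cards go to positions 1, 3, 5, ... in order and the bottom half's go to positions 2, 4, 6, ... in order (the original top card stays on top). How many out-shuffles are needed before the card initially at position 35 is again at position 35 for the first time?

Follow position 35 under repeated out-shuffles:
35 → 10 → 19 → 37 → 14 → 27 → 53 → 46 → ... → 35 (length 58)
It first returns after 58 out-shuffles.

58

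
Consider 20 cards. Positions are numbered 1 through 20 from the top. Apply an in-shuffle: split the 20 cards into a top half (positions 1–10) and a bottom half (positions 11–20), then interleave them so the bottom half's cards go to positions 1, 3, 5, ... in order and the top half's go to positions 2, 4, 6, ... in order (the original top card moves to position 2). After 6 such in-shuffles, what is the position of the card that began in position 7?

7

Track the card's position through each in-shuffle:
7 → 14 → 7 → 14 → 7 → 14 → 7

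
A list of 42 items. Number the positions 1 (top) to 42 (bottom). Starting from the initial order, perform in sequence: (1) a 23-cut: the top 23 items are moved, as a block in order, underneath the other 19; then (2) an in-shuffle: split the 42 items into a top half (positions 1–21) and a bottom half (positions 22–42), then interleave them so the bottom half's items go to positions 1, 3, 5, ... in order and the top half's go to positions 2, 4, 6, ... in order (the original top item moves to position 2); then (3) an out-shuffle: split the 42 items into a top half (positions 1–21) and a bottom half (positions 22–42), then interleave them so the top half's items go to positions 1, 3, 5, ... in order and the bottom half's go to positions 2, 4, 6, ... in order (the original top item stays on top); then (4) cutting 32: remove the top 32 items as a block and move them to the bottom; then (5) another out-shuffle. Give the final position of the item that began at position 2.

Track the item from position 2 forward through each operation:
  after op 1 (cut 23): 2 → 21
  after op 2 (in-shuffle): 21 → 42
  after op 3 (out-shuffle): 42 → 42
  after op 4 (cut 32): 42 → 10
  after op 5 (out-shuffle): 10 → 19

19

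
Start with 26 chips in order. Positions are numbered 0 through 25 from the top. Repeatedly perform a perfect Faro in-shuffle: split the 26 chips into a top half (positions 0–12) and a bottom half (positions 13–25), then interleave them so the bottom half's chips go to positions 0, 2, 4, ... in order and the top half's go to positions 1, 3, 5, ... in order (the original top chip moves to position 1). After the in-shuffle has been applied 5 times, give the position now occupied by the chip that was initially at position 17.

8

Track the chip's position through each in-shuffle:
17 → 8 → 17 → 8 → 17 → 8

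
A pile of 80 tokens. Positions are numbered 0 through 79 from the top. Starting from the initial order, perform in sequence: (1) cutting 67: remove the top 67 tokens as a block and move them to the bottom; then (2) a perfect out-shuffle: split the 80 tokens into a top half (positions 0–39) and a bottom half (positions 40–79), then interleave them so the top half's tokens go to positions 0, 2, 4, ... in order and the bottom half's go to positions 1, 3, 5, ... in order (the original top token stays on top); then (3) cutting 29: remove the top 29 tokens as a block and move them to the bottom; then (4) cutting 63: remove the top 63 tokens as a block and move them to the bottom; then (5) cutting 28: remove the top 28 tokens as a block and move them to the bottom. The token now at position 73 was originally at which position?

43

Undo the operations in reverse order, starting from position 73:
  undo op 5 (cut 28): 73 ← 21
  undo op 4 (cut 63): 21 ← 4
  undo op 3 (cut 29): 4 ← 33
  undo op 2 (out-shuffle, from bottom half): 33 ← 56
  undo op 1 (cut 67): 56 ← 43
So the token at position 73 came from original position 43.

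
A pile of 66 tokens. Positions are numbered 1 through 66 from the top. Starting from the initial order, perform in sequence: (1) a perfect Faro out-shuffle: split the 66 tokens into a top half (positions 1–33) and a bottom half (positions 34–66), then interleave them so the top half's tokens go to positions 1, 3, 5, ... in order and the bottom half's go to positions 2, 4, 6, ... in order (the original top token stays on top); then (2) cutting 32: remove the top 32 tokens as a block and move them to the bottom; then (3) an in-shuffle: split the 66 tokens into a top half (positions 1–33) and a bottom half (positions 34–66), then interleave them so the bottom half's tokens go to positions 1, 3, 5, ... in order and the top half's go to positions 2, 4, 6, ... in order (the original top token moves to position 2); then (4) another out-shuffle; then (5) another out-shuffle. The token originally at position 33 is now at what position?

Track the token from position 33 forward through each operation:
  after op 1 (out-shuffle): 33 → 65
  after op 2 (cut 32): 65 → 33
  after op 3 (in-shuffle): 33 → 66
  after op 4 (out-shuffle): 66 → 66
  after op 5 (out-shuffle): 66 → 66

66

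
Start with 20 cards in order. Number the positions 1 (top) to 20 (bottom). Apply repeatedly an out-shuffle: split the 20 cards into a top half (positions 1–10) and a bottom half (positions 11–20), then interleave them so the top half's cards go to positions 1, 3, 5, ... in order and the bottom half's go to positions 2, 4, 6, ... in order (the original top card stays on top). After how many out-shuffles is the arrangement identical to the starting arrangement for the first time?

18

The out-shuffle permutes the 20 positions with cycle lengths [1, 1, 18].
Every card is home exactly when every cycle has completed a whole number of laps, i.e. after lcm(1, 18) = 18 out-shuffles.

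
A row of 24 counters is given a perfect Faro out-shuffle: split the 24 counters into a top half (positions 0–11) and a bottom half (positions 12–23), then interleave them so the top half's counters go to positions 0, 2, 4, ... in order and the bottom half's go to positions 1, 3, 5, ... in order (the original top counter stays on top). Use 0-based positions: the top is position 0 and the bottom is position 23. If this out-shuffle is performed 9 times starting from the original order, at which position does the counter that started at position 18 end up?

Track the counter's position through each out-shuffle:
18 → 13 → 3 → 6 → 12 → 1 → 2 → 4 → 8 → 16

16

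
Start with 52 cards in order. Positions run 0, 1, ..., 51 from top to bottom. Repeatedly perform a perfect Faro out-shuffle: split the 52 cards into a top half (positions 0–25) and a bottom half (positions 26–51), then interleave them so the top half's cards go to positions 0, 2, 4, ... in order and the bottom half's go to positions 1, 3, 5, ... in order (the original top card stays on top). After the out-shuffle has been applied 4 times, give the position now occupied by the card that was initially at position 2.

Track the card's position through each out-shuffle:
2 → 4 → 8 → 16 → 32

32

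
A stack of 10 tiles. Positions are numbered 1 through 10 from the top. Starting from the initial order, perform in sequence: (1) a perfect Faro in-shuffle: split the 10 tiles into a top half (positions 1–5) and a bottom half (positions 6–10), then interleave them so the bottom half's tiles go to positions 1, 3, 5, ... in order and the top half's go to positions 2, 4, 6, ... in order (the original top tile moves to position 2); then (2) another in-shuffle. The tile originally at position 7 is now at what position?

Track the tile from position 7 forward through each operation:
  after op 1 (in-shuffle): 7 → 3
  after op 2 (in-shuffle): 3 → 6

6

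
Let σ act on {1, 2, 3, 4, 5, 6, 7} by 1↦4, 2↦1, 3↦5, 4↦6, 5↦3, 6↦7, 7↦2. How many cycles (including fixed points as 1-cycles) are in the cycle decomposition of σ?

Cycle decomposition: (1 4 6 7 2) (3 5).
2 cycles.

2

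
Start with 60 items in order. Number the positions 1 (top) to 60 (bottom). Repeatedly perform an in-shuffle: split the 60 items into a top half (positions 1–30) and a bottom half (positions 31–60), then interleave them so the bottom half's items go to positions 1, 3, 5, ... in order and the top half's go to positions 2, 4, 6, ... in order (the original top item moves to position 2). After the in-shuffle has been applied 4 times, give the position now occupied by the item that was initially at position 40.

Track the item's position through each in-shuffle:
40 → 19 → 38 → 15 → 30

30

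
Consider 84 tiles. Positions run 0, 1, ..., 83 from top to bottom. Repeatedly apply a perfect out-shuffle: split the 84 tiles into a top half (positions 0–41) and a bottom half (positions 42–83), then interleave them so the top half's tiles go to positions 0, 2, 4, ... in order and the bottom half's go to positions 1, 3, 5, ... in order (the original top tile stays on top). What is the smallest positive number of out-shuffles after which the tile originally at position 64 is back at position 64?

82

Follow position 64 under repeated out-shuffles:
64 → 45 → 7 → 14 → 28 → 56 → 29 → 58 → ... → 64 (length 82)
It first returns after 82 out-shuffles.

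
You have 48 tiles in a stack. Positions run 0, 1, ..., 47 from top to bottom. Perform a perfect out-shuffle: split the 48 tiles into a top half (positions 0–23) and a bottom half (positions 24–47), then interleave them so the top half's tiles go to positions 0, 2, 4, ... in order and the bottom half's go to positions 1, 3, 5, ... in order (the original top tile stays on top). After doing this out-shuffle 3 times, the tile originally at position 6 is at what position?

1

Track the tile's position through each out-shuffle:
6 → 12 → 24 → 1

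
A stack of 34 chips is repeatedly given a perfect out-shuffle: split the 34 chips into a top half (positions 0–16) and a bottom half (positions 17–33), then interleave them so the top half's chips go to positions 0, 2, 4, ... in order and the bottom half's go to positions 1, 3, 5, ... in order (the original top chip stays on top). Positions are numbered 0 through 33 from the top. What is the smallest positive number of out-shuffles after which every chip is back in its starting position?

The out-shuffle permutes the 34 positions with cycle lengths [1, 1, 2, 10, 10, 10].
Every chip is home exactly when every cycle has completed a whole number of laps, i.e. after lcm(1, 2, 10) = 10 out-shuffles.

10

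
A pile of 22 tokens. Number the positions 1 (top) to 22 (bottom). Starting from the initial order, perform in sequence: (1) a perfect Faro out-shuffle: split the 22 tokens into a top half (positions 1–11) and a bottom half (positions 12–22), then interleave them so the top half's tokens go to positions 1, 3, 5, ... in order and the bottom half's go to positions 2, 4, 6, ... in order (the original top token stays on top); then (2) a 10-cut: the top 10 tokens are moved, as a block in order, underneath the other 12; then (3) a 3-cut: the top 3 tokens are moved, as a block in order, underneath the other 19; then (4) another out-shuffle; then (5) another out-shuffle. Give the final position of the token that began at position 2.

3

Track the token from position 2 forward through each operation:
  after op 1 (out-shuffle): 2 → 3
  after op 2 (cut 10): 3 → 15
  after op 3 (cut 3): 15 → 12
  after op 4 (out-shuffle): 12 → 2
  after op 5 (out-shuffle): 2 → 3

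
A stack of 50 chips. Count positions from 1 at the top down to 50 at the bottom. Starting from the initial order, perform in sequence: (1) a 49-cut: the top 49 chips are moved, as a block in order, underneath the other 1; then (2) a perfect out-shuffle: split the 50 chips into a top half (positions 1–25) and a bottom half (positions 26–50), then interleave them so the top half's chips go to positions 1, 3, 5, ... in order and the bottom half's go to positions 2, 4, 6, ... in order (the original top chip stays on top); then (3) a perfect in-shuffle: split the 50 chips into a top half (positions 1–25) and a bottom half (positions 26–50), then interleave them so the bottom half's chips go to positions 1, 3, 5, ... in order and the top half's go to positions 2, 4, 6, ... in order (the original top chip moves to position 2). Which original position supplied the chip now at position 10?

Undo the operations in reverse order, starting from position 10:
  undo op 3 (in-shuffle, from top half): 10 ← 5
  undo op 2 (out-shuffle, from top half): 5 ← 3
  undo op 1 (cut 49): 3 ← 2
So the chip at position 10 came from original position 2.

2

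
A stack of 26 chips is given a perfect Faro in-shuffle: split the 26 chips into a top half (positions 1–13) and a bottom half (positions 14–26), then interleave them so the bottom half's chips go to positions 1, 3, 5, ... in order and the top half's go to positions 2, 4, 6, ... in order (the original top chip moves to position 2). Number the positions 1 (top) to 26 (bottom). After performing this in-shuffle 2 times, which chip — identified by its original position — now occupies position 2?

14

Work backwards from position 2, undoing one in-shuffle at a time:
2 ← 1 ← 14
So the chip now at position 2 started at position 14.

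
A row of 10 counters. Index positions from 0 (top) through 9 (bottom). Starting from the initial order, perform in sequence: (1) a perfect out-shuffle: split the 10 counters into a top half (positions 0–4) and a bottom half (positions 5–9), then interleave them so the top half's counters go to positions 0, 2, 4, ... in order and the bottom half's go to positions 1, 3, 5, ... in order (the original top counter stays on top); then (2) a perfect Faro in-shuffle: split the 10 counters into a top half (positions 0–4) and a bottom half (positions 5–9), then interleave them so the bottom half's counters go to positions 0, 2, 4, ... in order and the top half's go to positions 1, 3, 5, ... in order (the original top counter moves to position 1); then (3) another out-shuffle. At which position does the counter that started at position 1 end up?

1

Track the counter from position 1 forward through each operation:
  after op 1 (out-shuffle): 1 → 2
  after op 2 (in-shuffle): 2 → 5
  after op 3 (out-shuffle): 5 → 1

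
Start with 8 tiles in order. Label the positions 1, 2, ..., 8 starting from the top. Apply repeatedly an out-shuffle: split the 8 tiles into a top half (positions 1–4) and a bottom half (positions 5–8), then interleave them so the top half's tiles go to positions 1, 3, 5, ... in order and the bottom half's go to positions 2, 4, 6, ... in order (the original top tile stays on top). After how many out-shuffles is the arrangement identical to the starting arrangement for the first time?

The out-shuffle permutes the 8 positions with cycle lengths [1, 1, 3, 3].
Every tile is home exactly when every cycle has completed a whole number of laps, i.e. after lcm(1, 3) = 3 out-shuffles.

3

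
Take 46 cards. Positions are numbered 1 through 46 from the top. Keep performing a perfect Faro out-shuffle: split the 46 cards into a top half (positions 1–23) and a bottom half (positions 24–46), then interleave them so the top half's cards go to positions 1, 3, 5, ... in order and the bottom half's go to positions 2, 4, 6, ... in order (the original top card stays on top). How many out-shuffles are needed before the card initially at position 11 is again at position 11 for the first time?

Follow position 11 under repeated out-shuffles:
11 → 21 → 41 → 36 → 26 → 6 → 11
It first returns after 6 out-shuffles.

6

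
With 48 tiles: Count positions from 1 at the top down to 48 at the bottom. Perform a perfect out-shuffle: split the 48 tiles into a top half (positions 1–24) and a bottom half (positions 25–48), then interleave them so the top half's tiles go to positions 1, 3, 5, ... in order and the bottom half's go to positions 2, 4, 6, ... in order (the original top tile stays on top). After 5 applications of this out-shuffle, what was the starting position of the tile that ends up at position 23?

34

Work backwards from position 23, undoing one out-shuffle at a time:
23 ← 12 ← 30 ← 39 ← 20 ← 34
So the tile now at position 23 started at position 34.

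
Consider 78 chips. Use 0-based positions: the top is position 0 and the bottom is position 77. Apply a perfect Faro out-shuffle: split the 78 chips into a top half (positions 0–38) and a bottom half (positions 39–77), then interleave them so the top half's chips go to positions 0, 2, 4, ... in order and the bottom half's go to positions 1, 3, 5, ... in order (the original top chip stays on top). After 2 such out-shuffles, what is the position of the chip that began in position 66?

Track the chip's position through each out-shuffle:
66 → 55 → 33

33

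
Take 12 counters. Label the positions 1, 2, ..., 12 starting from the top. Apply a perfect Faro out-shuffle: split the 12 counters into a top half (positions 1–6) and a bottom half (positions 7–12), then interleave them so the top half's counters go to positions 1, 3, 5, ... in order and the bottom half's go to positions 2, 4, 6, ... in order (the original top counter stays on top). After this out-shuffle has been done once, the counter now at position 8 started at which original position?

Work backwards from position 8, undoing one out-shuffle at a time:
8 ← 10
So the counter now at position 8 started at position 10.

10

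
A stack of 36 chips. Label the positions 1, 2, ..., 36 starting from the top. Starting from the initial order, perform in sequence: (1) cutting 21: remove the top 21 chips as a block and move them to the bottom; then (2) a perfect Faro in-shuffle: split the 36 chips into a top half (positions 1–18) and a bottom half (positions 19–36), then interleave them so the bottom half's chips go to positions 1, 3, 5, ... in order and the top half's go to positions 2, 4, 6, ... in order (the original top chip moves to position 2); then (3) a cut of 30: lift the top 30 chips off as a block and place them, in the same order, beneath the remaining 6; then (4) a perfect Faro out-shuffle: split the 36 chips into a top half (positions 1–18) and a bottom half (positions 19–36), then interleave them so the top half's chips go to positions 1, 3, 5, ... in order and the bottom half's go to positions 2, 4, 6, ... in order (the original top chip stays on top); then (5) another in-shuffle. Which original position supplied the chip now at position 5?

Undo the operations in reverse order, starting from position 5:
  undo op 5 (in-shuffle, from bottom half): 5 ← 21
  undo op 4 (out-shuffle, from top half): 21 ← 11
  undo op 3 (cut 30): 11 ← 5
  undo op 2 (in-shuffle, from bottom half): 5 ← 21
  undo op 1 (cut 21): 21 ← 6
So the chip at position 5 came from original position 6.

6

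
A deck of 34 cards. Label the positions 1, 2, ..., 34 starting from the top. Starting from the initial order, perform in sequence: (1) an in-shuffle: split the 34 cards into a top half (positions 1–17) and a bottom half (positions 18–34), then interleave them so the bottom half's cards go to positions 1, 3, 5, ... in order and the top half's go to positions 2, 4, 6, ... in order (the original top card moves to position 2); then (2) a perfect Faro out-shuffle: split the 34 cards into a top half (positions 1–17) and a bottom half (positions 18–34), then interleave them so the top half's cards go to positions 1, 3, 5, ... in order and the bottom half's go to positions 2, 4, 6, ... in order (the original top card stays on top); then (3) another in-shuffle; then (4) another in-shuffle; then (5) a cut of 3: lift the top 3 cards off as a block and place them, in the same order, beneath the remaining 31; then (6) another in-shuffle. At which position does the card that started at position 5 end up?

6

Track the card from position 5 forward through each operation:
  after op 1 (in-shuffle): 5 → 10
  after op 2 (out-shuffle): 10 → 19
  after op 3 (in-shuffle): 19 → 3
  after op 4 (in-shuffle): 3 → 6
  after op 5 (cut 3): 6 → 3
  after op 6 (in-shuffle): 3 → 6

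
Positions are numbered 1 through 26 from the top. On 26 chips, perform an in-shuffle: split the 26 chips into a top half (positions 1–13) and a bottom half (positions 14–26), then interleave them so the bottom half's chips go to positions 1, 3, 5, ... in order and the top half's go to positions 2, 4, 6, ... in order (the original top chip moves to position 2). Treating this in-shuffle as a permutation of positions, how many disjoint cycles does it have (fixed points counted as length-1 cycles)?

Trace each unvisited position around until it returns:
(1 2 4 8 16 5 ... len 18) (3 6 12 24 21 15) (9 18)
3 cycles in total.

3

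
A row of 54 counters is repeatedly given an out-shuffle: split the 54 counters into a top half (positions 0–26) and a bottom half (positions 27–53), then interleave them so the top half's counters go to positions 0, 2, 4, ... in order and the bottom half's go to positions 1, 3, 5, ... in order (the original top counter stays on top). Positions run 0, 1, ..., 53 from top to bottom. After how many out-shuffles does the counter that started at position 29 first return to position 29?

Follow position 29 under repeated out-shuffles:
29 → 5 → 10 → 20 → 40 → 27 → 1 → 2 → ... → 29 (length 52)
It first returns after 52 out-shuffles.

52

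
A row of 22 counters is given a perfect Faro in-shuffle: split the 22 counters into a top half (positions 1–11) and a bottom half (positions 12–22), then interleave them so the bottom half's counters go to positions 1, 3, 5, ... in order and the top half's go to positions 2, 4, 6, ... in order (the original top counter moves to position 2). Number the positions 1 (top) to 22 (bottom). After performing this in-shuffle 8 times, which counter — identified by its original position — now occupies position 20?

22

Work backwards from position 20, undoing one in-shuffle at a time:
20 ← 10 ← 5 ← 14 ← 7 ← 15 ← 19 ← 21 ← 22
So the counter now at position 20 started at position 22.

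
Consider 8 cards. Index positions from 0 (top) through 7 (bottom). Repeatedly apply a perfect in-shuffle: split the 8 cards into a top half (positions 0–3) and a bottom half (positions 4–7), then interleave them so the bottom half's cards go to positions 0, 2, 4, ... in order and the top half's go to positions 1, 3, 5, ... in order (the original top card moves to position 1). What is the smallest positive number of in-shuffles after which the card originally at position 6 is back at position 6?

6

Follow position 6 under repeated in-shuffles:
6 → 4 → 0 → 1 → 3 → 7 → 6
It first returns after 6 in-shuffles.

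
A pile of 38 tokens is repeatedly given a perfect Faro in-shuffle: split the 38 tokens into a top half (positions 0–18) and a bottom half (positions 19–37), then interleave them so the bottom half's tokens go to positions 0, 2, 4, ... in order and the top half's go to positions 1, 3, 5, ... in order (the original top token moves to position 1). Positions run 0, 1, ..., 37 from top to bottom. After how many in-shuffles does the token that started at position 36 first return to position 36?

12

Follow position 36 under repeated in-shuffles:
36 → 34 → 30 → 22 → 6 → 13 → 27 → 16 → 33 → 28 → 18 → 37 → 36
It first returns after 12 in-shuffles.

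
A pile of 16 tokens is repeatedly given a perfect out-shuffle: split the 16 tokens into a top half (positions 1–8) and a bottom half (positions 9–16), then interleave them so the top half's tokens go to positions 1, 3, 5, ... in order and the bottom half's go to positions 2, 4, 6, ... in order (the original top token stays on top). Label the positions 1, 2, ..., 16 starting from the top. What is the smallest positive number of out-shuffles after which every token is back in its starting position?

The out-shuffle permutes the 16 positions with cycle lengths [1, 1, 2, 4, 4, 4].
Every token is home exactly when every cycle has completed a whole number of laps, i.e. after lcm(1, 2, 4) = 4 out-shuffles.

4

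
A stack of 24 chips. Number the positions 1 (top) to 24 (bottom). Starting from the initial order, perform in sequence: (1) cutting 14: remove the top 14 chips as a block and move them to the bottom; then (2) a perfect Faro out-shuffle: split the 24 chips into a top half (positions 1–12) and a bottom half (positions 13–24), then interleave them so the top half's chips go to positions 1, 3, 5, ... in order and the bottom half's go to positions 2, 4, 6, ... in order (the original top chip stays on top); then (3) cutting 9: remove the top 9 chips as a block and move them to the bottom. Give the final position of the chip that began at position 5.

Track the chip from position 5 forward through each operation:
  after op 1 (cut 14): 5 → 15
  after op 2 (out-shuffle): 15 → 6
  after op 3 (cut 9): 6 → 21

21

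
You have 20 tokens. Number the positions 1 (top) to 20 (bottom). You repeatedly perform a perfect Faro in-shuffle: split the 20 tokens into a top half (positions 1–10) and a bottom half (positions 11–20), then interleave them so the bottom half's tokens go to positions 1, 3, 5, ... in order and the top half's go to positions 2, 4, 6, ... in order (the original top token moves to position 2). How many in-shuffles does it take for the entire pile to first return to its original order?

The in-shuffle permutes the 20 positions with cycle lengths [2, 3, 3, 6, 6].
Every token is home exactly when every cycle has completed a whole number of laps, i.e. after lcm(2, 3, 6) = 6 in-shuffles.

6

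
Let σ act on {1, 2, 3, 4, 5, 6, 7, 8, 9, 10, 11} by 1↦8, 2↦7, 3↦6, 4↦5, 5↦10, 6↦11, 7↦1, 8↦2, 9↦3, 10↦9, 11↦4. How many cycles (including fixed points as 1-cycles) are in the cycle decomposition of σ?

2

Cycle decomposition: (1 8 2 7) (3 6 11 4 5 10 9).
2 cycles.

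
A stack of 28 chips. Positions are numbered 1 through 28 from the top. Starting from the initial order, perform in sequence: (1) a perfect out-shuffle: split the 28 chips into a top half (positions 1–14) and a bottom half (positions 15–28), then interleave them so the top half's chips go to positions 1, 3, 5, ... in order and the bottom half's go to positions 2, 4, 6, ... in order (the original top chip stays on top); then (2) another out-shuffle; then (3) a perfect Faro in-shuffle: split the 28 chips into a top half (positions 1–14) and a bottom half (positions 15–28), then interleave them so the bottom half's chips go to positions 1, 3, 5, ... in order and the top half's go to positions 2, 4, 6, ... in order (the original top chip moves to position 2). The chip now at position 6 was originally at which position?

15

Undo the operations in reverse order, starting from position 6:
  undo op 3 (in-shuffle, from top half): 6 ← 3
  undo op 2 (out-shuffle, from top half): 3 ← 2
  undo op 1 (out-shuffle, from bottom half): 2 ← 15
So the chip at position 6 came from original position 15.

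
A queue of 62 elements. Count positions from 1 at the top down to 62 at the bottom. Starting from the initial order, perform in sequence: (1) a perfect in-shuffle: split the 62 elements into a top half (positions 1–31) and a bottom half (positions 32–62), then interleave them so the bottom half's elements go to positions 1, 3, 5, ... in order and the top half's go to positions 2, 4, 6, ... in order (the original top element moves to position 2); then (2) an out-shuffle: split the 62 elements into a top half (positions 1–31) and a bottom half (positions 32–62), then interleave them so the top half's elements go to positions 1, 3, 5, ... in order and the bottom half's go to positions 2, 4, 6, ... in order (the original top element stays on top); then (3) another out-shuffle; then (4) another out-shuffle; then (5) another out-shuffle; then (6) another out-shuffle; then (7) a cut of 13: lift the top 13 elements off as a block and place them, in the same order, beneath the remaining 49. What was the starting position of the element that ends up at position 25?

23

Undo the operations in reverse order, starting from position 25:
  undo op 7 (cut 13): 25 ← 38
  undo op 6 (out-shuffle, from bottom half): 38 ← 50
  undo op 5 (out-shuffle, from bottom half): 50 ← 56
  undo op 4 (out-shuffle, from bottom half): 56 ← 59
  undo op 3 (out-shuffle, from top half): 59 ← 30
  undo op 2 (out-shuffle, from bottom half): 30 ← 46
  undo op 1 (in-shuffle, from top half): 46 ← 23
So the element at position 25 came from original position 23.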